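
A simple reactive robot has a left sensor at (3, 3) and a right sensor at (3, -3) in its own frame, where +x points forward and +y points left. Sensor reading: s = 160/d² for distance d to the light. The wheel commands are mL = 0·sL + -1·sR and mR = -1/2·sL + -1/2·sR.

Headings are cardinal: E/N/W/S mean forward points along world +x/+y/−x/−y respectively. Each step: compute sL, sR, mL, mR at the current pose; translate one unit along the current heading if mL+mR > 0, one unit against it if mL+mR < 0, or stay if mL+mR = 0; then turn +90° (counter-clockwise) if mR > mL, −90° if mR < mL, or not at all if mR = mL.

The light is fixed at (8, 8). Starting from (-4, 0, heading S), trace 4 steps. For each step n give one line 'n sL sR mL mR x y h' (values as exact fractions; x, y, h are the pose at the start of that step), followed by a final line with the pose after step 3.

n=0: pose=(-4,0,S); sL=80/101, sR=80/173; mL=-80/173, mR=-10960/17473; mL+mR=-19040/17473 → advance -1; mR−mL=-2880/17473 → turn -1·90°
n=1: pose=(-4,1,W); sL=32/65, sR=160/241; mL=-160/241, mR=-9056/15665; mL+mR=-19456/15665 → advance -1; mR−mL=1344/15665 → turn +1·90°
n=2: pose=(-3,1,S); sL=40/41, sR=20/37; mL=-20/37, mR=-1150/1517; mL+mR=-1970/1517 → advance -1; mR−mL=-330/1517 → turn -1·90°
n=3: pose=(-3,2,W); sL=160/277, sR=32/41; mL=-32/41, mR=-7712/11357; mL+mR=-16576/11357 → advance -1; mR−mL=1152/11357 → turn +1·90°

0 80/101 80/173 -80/173 -10960/17473 -4 0 S
1 32/65 160/241 -160/241 -9056/15665 -4 1 W
2 40/41 20/37 -20/37 -1150/1517 -3 1 S
3 160/277 32/41 -32/41 -7712/11357 -3 2 W
final -2 2 S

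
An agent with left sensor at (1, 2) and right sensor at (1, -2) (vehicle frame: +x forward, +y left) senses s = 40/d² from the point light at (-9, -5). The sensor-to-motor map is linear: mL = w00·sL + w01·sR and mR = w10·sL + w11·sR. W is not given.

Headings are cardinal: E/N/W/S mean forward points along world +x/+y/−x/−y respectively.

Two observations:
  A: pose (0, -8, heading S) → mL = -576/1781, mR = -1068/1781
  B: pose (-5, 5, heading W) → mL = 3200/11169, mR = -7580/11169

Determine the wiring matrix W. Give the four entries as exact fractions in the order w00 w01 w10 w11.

1 -1 -1 -1/2

obs A: pose=(0,-8,S) → sL=40/137, sR=8/13, mL=-576/1781, mR=-1068/1781
obs B: pose=(-5,5,W) → sL=40/73, sR=40/153, mL=3200/11169, mR=-7580/11169
sensor matrix S = [[40/137, 8/13], [40/73, 40/153]]; det S = -5189120/19891989
solve [mL_A; mL_B] = S·[w00; w01] and [mR_A; mR_B] = S·[w10; w11]:
  w00 = 1, w01 = -1, w10 = -1, w11 = -1/2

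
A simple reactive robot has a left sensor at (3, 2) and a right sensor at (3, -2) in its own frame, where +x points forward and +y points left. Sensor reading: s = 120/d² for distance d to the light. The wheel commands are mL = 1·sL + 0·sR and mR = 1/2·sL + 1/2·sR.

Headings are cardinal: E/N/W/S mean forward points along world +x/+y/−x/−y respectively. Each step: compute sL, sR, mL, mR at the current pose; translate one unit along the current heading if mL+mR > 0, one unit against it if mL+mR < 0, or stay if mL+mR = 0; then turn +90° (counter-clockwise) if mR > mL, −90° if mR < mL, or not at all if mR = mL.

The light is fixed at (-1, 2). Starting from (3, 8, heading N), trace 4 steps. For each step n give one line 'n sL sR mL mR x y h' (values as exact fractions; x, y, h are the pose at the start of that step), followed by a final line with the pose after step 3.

n=0: pose=(3,8,N); sL=24/17, sR=40/39; mL=24/17, mR=808/663; mL+mR=1744/663 → advance +1; mR−mL=-128/663 → turn -1·90°
n=1: pose=(3,9,E); sL=12/13, sR=60/37; mL=12/13, mR=612/481; mL+mR=1056/481 → advance +1; mR−mL=168/481 → turn +1·90°
n=2: pose=(4,9,N); sL=120/109, sR=120/149; mL=120/109, mR=15480/16241; mL+mR=33360/16241 → advance +1; mR−mL=-2400/16241 → turn -1·90°
n=3: pose=(4,10,E); sL=30/41, sR=6/5; mL=30/41, mR=198/205; mL+mR=348/205 → advance +1; mR−mL=48/205 → turn +1·90°

0 24/17 40/39 24/17 808/663 3 8 N
1 12/13 60/37 12/13 612/481 3 9 E
2 120/109 120/149 120/109 15480/16241 4 9 N
3 30/41 6/5 30/41 198/205 4 10 E
final 5 10 N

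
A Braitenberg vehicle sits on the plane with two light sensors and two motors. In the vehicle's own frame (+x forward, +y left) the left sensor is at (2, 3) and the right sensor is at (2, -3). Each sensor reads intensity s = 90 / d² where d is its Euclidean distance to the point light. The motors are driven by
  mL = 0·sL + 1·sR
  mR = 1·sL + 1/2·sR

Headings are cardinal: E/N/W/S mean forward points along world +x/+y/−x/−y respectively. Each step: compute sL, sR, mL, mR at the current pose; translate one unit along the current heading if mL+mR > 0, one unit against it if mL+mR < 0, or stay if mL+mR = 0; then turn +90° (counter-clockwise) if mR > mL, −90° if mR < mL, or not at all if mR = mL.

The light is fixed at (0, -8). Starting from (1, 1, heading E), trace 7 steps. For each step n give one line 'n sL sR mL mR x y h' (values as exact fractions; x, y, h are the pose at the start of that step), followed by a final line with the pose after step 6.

n=0: pose=(1,1,E); sL=10/17, sR=2; mL=2, mR=27/17; mL+mR=61/17 → advance +1; mR−mL=-7/17 → turn -1·90°
n=1: pose=(2,1,S); sL=45/37, sR=9/5; mL=9/5, mR=783/370; mL+mR=1449/370 → advance +1; mR−mL=117/370 → turn +1·90°
n=2: pose=(2,0,E); sL=90/137, sR=90/41; mL=90/41, mR=9855/5617; mL+mR=22185/5617 → advance +1; mR−mL=-2475/5617 → turn -1·90°
n=3: pose=(3,0,S); sL=5/4, sR=5/2; mL=5/2, mR=5/2; mL+mR=5 → advance +1; mR−mL=0 → turn +0·90°
n=4: pose=(3,-1,S); sL=90/61, sR=18/5; mL=18/5, mR=999/305; mL+mR=2097/305 → advance +1; mR−mL=-99/305 → turn -1·90°
n=5: pose=(3,-2,W); sL=9, sR=45/41; mL=45/41, mR=783/82; mL+mR=873/82 → advance +1; mR−mL=693/82 → turn +1·90°
n=6: pose=(2,-2,S); sL=90/41, sR=90/17; mL=90/17, mR=3375/697; mL+mR=7065/697 → advance +1; mR−mL=-315/697 → turn -1·90°

0 10/17 2 2 27/17 1 1 E
1 45/37 9/5 9/5 783/370 2 1 S
2 90/137 90/41 90/41 9855/5617 2 0 E
3 5/4 5/2 5/2 5/2 3 0 S
4 90/61 18/5 18/5 999/305 3 -1 S
5 9 45/41 45/41 783/82 3 -2 W
6 90/41 90/17 90/17 3375/697 2 -2 S
final 2 -3 W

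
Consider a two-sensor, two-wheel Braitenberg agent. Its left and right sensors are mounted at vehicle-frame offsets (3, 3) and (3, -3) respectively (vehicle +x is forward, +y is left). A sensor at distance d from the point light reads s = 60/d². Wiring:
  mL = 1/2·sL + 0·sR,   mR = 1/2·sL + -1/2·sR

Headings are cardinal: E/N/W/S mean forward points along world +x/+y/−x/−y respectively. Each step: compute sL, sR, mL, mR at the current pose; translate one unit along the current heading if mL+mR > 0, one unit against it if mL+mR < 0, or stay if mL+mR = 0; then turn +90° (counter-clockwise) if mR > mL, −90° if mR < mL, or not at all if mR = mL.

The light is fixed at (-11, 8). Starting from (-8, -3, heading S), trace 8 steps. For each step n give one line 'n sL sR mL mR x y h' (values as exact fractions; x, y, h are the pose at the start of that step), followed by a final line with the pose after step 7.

0 15/58 15/49 15/116 -135/5684 -8 -3 S
1 4/15 20/27 2/15 -32/135 -8 -4 W
2 30/41 6/13 15/41 72/533 -7 -4 N
3 60/113 12/49 30/113 792/5537 -7 -3 E
4 3/13 3/10 3/26 -9/260 -6 -3 S
5 60/229 12/17 30/229 -864/3893 -6 -4 W
6 2/3 10/27 1/3 4/27 -5 -4 N
7 12/29 60/277 6/29 792/8033 -5 -3 E
final -4 -3 S

n=0: pose=(-8,-3,S); sL=15/58, sR=15/49; mL=15/116, mR=-135/5684; mL+mR=150/1421 → advance +1; mR−mL=-15/98 → turn -1·90°
n=1: pose=(-8,-4,W); sL=4/15, sR=20/27; mL=2/15, mR=-32/135; mL+mR=-14/135 → advance -1; mR−mL=-10/27 → turn -1·90°
n=2: pose=(-7,-4,N); sL=30/41, sR=6/13; mL=15/41, mR=72/533; mL+mR=267/533 → advance +1; mR−mL=-3/13 → turn -1·90°
n=3: pose=(-7,-3,E); sL=60/113, sR=12/49; mL=30/113, mR=792/5537; mL+mR=2262/5537 → advance +1; mR−mL=-6/49 → turn -1·90°
n=4: pose=(-6,-3,S); sL=3/13, sR=3/10; mL=3/26, mR=-9/260; mL+mR=21/260 → advance +1; mR−mL=-3/20 → turn -1·90°
n=5: pose=(-6,-4,W); sL=60/229, sR=12/17; mL=30/229, mR=-864/3893; mL+mR=-354/3893 → advance -1; mR−mL=-6/17 → turn -1·90°
n=6: pose=(-5,-4,N); sL=2/3, sR=10/27; mL=1/3, mR=4/27; mL+mR=13/27 → advance +1; mR−mL=-5/27 → turn -1·90°
n=7: pose=(-5,-3,E); sL=12/29, sR=60/277; mL=6/29, mR=792/8033; mL+mR=2454/8033 → advance +1; mR−mL=-30/277 → turn -1·90°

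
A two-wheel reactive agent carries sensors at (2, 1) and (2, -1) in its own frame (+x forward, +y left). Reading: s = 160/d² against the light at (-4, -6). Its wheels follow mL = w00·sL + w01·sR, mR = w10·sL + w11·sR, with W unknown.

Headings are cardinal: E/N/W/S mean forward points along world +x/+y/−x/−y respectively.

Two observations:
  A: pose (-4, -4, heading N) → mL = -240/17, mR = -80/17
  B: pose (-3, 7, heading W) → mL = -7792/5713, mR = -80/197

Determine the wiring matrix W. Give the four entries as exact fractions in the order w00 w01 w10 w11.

obs A: pose=(-4,-4,N) → sL=160/17, sR=160/17, mL=-240/17, mR=-80/17
obs B: pose=(-3,7,W) → sL=32/29, sR=160/197, mL=-7792/5713, mR=-80/197
sensor matrix S = [[160/17, 160/17], [32/29, 160/197]]; det S = -266240/97121
solve [mL_A; mL_B] = S·[w00; w01] and [mR_A; mR_B] = S·[w10; w11]:
  w00 = -1/2, w01 = -1, w10 = 0, w11 = -1/2

-1/2 -1 0 -1/2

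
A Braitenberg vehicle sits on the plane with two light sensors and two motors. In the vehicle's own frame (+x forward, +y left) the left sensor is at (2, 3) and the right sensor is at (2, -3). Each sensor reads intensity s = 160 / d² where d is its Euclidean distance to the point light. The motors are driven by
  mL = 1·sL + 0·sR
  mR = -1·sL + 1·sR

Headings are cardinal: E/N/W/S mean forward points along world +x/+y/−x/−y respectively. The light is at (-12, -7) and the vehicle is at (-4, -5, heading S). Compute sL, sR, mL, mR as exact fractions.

left sensor world pos  = (-1, -7); dL² = 121
right sensor world pos = (-7, -7); dR² = 25
sL = 160/121 = 160/121
sR = 160/25 = 32/5
mL = 1·sL + 0·sR = 160/121
mR = -1·sL + 1·sR = 3072/605

160/121 32/5 160/121 3072/605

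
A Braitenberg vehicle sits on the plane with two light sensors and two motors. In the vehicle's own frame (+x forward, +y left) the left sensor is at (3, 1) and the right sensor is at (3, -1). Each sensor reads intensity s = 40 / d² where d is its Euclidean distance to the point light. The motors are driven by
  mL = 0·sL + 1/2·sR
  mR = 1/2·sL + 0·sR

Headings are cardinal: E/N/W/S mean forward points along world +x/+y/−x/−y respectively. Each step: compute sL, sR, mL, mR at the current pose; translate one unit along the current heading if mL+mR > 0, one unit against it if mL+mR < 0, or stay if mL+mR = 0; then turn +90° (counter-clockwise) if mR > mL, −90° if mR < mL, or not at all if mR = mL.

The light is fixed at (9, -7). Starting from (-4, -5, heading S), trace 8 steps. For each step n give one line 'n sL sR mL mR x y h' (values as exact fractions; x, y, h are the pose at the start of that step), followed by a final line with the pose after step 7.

n=0: pose=(-4,-5,S); sL=8/29, sR=40/197; mL=20/197, mR=4/29; mL+mR=1368/5713 → advance +1; mR−mL=208/5713 → turn +1·90°
n=1: pose=(-4,-6,E); sL=5/13, sR=2/5; mL=1/5, mR=5/26; mL+mR=51/130 → advance +1; mR−mL=-1/130 → turn -1·90°
n=2: pose=(-3,-6,S); sL=8/25, sR=40/173; mL=20/173, mR=4/25; mL+mR=1192/4325 → advance +1; mR−mL=192/4325 → turn +1·90°
n=3: pose=(-3,-7,E); sL=20/41, sR=20/41; mL=10/41, mR=10/41; mL+mR=20/41 → advance +1; mR−mL=0 → turn +0·90°
n=4: pose=(-2,-7,E); sL=8/13, sR=8/13; mL=4/13, mR=4/13; mL+mR=8/13 → advance +1; mR−mL=0 → turn +0·90°
n=5: pose=(-1,-7,E); sL=4/5, sR=4/5; mL=2/5, mR=2/5; mL+mR=4/5 → advance +1; mR−mL=0 → turn +0·90°
n=6: pose=(0,-7,E); sL=40/37, sR=40/37; mL=20/37, mR=20/37; mL+mR=40/37 → advance +1; mR−mL=0 → turn +0·90°
n=7: pose=(1,-7,E); sL=20/13, sR=20/13; mL=10/13, mR=10/13; mL+mR=20/13 → advance +1; mR−mL=0 → turn +0·90°

0 8/29 40/197 20/197 4/29 -4 -5 S
1 5/13 2/5 1/5 5/26 -4 -6 E
2 8/25 40/173 20/173 4/25 -3 -6 S
3 20/41 20/41 10/41 10/41 -3 -7 E
4 8/13 8/13 4/13 4/13 -2 -7 E
5 4/5 4/5 2/5 2/5 -1 -7 E
6 40/37 40/37 20/37 20/37 0 -7 E
7 20/13 20/13 10/13 10/13 1 -7 E
final 2 -7 E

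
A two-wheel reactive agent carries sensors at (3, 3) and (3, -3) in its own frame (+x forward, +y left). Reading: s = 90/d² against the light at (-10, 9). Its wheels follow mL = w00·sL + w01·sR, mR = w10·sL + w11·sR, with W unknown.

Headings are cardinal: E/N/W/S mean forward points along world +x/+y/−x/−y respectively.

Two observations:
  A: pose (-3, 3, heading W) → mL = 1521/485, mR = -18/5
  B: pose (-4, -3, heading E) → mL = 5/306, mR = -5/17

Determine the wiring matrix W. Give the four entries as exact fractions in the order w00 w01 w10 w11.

-1/2 1 0 -1

obs A: pose=(-3,3,W) → sL=90/97, sR=18/5, mL=1521/485, mR=-18/5
obs B: pose=(-4,-3,E) → sL=5/9, sR=5/17, mL=5/306, mR=-5/17
sensor matrix S = [[90/97, 18/5], [5/9, 5/17]]; det S = -2848/1649
solve [mL_A; mL_B] = S·[w00; w01] and [mR_A; mR_B] = S·[w10; w11]:
  w00 = -1/2, w01 = 1, w10 = 0, w11 = -1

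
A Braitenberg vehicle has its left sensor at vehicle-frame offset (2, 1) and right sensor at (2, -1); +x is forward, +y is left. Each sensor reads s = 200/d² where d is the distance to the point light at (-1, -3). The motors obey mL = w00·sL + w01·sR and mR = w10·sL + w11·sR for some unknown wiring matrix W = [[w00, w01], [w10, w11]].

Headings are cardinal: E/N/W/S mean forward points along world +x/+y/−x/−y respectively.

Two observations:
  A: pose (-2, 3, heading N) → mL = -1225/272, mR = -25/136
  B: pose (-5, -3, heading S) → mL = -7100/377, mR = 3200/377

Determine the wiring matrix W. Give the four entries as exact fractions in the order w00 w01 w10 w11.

-1 -1/2 1 -1

obs A: pose=(-2,3,N) → sL=50/17, sR=25/8, mL=-1225/272, mR=-25/136
obs B: pose=(-5,-3,S) → sL=200/13, sR=200/29, mL=-7100/377, mR=3200/377
sensor matrix S = [[50/17, 25/8], [200/13, 200/29]]; det S = -178125/6409
solve [mL_A; mL_B] = S·[w00; w01] and [mR_A; mR_B] = S·[w10; w11]:
  w00 = -1, w01 = -1/2, w10 = 1, w11 = -1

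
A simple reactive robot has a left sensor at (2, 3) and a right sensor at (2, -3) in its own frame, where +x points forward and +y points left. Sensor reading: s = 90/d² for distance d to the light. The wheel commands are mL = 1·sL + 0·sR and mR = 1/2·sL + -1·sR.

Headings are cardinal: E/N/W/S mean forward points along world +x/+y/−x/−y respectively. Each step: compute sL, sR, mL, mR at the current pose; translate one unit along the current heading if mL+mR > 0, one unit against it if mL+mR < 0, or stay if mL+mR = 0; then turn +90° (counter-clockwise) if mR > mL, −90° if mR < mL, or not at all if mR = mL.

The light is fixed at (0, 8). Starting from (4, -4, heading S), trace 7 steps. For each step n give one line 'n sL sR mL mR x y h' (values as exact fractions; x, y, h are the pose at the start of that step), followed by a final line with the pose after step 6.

n=0: pose=(4,-4,S); sL=18/49, sR=90/197; mL=18/49, mR=-2637/9653; mL+mR=909/9653 → advance +1; mR−mL=-6183/9653 → turn -1·90°
n=1: pose=(4,-5,W); sL=9/26, sR=45/52; mL=9/26, mR=-9/13; mL+mR=-9/26 → advance -1; mR−mL=-27/26 → turn -1·90°
n=2: pose=(5,-5,N); sL=18/25, sR=18/37; mL=18/25, mR=-117/925; mL+mR=549/925 → advance +1; mR−mL=-783/925 → turn -1·90°
n=3: pose=(5,-4,E); sL=9/13, sR=45/137; mL=9/13, mR=63/3562; mL+mR=2529/3562 → advance +1; mR−mL=-2403/3562 → turn -1·90°
n=4: pose=(6,-4,S); sL=90/277, sR=18/41; mL=90/277, mR=-3141/11357; mL+mR=549/11357 → advance +1; mR−mL=-6831/11357 → turn -1·90°
n=5: pose=(6,-5,W); sL=45/136, sR=45/58; mL=45/136, mR=-4815/7888; mL+mR=-2205/7888 → advance -1; mR−mL=-7425/7888 → turn -1·90°
n=6: pose=(7,-5,N); sL=90/137, sR=90/221; mL=90/137, mR=-2385/30277; mL+mR=17505/30277 → advance +1; mR−mL=-22275/30277 → turn -1·90°

0 18/49 90/197 18/49 -2637/9653 4 -4 S
1 9/26 45/52 9/26 -9/13 4 -5 W
2 18/25 18/37 18/25 -117/925 5 -5 N
3 9/13 45/137 9/13 63/3562 5 -4 E
4 90/277 18/41 90/277 -3141/11357 6 -4 S
5 45/136 45/58 45/136 -4815/7888 6 -5 W
6 90/137 90/221 90/137 -2385/30277 7 -5 N
final 7 -4 E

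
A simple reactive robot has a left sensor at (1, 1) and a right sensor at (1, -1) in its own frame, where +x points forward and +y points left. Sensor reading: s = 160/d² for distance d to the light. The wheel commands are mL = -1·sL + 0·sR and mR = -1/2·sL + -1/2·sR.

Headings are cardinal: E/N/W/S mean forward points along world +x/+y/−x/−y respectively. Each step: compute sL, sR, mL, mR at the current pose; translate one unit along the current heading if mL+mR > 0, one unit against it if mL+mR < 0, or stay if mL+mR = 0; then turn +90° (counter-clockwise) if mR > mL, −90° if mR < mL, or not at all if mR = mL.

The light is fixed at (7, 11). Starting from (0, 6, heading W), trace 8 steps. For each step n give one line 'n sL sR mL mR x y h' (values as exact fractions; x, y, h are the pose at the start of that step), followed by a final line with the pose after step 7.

0 8/5 2 -8/5 -9/5 0 6 W
1 32/13 160/41 -32/13 -1696/533 1 6 N
2 16/5 80/37 -16/5 -496/185 1 5 E
3 160/89 160/61 -160/89 -12000/5429 0 5 N
4 20/9 8/5 -20/9 -86/45 0 4 E
5 160/117 32/17 -160/117 -3232/1989 -1 4 N
6 80/49 16/13 -80/49 -912/637 -1 3 E
7 160/149 160/113 -160/149 -20960/16837 -2 3 N
final -2 2 E

n=0: pose=(0,6,W); sL=8/5, sR=2; mL=-8/5, mR=-9/5; mL+mR=-17/5 → advance -1; mR−mL=-1/5 → turn -1·90°
n=1: pose=(1,6,N); sL=32/13, sR=160/41; mL=-32/13, mR=-1696/533; mL+mR=-3008/533 → advance -1; mR−mL=-384/533 → turn -1·90°
n=2: pose=(1,5,E); sL=16/5, sR=80/37; mL=-16/5, mR=-496/185; mL+mR=-1088/185 → advance -1; mR−mL=96/185 → turn +1·90°
n=3: pose=(0,5,N); sL=160/89, sR=160/61; mL=-160/89, mR=-12000/5429; mL+mR=-21760/5429 → advance -1; mR−mL=-2240/5429 → turn -1·90°
n=4: pose=(0,4,E); sL=20/9, sR=8/5; mL=-20/9, mR=-86/45; mL+mR=-62/15 → advance -1; mR−mL=14/45 → turn +1·90°
n=5: pose=(-1,4,N); sL=160/117, sR=32/17; mL=-160/117, mR=-3232/1989; mL+mR=-1984/663 → advance -1; mR−mL=-512/1989 → turn -1·90°
n=6: pose=(-1,3,E); sL=80/49, sR=16/13; mL=-80/49, mR=-912/637; mL+mR=-1952/637 → advance -1; mR−mL=128/637 → turn +1·90°
n=7: pose=(-2,3,N); sL=160/149, sR=160/113; mL=-160/149, mR=-20960/16837; mL+mR=-39040/16837 → advance -1; mR−mL=-2880/16837 → turn -1·90°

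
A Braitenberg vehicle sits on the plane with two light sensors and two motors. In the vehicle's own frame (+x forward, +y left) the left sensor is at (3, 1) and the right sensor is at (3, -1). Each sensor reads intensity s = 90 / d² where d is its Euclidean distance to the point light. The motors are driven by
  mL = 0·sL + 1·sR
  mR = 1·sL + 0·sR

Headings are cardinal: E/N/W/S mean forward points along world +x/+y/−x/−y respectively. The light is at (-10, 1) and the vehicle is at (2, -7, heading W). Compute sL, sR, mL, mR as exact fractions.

left sensor world pos  = (-1, -8); dL² = 162
right sensor world pos = (-1, -6); dR² = 130
sL = 90/162 = 5/9
sR = 90/130 = 9/13
mL = 0·sL + 1·sR = 9/13
mR = 1·sL + 0·sR = 5/9

5/9 9/13 9/13 5/9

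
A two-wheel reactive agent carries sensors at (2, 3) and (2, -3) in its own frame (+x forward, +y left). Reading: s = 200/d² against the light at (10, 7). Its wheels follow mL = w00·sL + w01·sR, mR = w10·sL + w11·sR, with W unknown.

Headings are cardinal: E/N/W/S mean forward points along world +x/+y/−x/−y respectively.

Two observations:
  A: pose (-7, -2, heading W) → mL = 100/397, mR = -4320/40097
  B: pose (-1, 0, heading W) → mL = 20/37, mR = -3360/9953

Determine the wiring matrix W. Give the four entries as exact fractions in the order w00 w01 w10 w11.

0 1/2 1 -1

obs A: pose=(-7,-2,W) → sL=40/101, sR=200/397, mL=100/397, mR=-4320/40097
obs B: pose=(-1,0,W) → sL=200/269, sR=40/37, mL=20/37, mR=-3360/9953
sensor matrix S = [[40/101, 200/397], [200/269, 40/37]]; det S = 21388800/399085441
solve [mL_A; mL_B] = S·[w00; w01] and [mR_A; mR_B] = S·[w10; w11]:
  w00 = 0, w01 = 1/2, w10 = 1, w11 = -1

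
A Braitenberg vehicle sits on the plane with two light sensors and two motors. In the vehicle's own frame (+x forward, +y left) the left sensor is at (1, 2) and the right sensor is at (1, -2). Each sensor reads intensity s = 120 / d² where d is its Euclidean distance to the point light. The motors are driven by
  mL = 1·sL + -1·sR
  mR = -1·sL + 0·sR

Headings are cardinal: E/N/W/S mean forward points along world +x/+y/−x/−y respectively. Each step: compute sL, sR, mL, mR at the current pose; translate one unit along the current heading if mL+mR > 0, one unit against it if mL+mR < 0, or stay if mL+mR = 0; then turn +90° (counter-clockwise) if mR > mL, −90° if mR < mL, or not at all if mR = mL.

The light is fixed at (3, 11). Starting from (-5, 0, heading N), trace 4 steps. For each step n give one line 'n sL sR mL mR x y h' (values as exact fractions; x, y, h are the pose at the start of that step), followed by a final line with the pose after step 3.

n=0: pose=(-5,0,N); sL=3/5, sR=15/17; mL=-24/85, mR=-3/5; mL+mR=-15/17 → advance -1; mR−mL=-27/85 → turn -1·90°
n=1: pose=(-5,-1,E); sL=120/149, sR=24/49; mL=2304/7301, mR=-120/149; mL+mR=-24/49 → advance -1; mR−mL=-8184/7301 → turn -1·90°
n=2: pose=(-6,-1,S); sL=60/109, sR=12/29; mL=432/3161, mR=-60/109; mL+mR=-12/29 → advance -1; mR−mL=-2172/3161 → turn -1·90°
n=3: pose=(-6,0,W); sL=120/269, sR=120/181; mL=-10560/48689, mR=-120/269; mL+mR=-120/181 → advance -1; mR−mL=-11160/48689 → turn -1·90°

0 3/5 15/17 -24/85 -3/5 -5 0 N
1 120/149 24/49 2304/7301 -120/149 -5 -1 E
2 60/109 12/29 432/3161 -60/109 -6 -1 S
3 120/269 120/181 -10560/48689 -120/269 -6 0 W
final -5 0 N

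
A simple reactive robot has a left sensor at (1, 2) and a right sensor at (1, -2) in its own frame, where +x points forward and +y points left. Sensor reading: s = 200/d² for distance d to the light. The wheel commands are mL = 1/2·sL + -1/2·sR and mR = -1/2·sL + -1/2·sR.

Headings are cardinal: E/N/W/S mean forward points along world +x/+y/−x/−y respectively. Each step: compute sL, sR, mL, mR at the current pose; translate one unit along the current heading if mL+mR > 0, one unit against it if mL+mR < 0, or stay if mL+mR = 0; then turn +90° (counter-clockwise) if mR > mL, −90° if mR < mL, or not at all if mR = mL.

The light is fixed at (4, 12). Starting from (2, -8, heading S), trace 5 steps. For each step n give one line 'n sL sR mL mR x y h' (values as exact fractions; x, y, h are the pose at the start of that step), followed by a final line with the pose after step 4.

n=0: pose=(2,-8,S); sL=200/441, sR=200/457; mL=1600/201537, mR=-89800/201537; mL+mR=-200/457 → advance -1; mR−mL=-200/441 → turn -1·90°
n=1: pose=(2,-7,W); sL=4/9, sR=100/149; mL=-152/1341, mR=-748/1341; mL+mR=-100/149 → advance -1; mR−mL=-4/9 → turn -1·90°
n=2: pose=(3,-7,N); sL=200/333, sR=8/13; mL=-32/4329, mR=-2632/4329; mL+mR=-8/13 → advance -1; mR−mL=-200/333 → turn -1·90°
n=3: pose=(3,-8,E); sL=50/81, sR=50/121; mL=1000/9801, mR=-5050/9801; mL+mR=-50/121 → advance -1; mR−mL=-50/81 → turn -1·90°
n=4: pose=(2,-8,S); sL=200/441, sR=200/457; mL=1600/201537, mR=-89800/201537; mL+mR=-200/457 → advance -1; mR−mL=-200/441 → turn -1·90°

0 200/441 200/457 1600/201537 -89800/201537 2 -8 S
1 4/9 100/149 -152/1341 -748/1341 2 -7 W
2 200/333 8/13 -32/4329 -2632/4329 3 -7 N
3 50/81 50/121 1000/9801 -5050/9801 3 -8 E
4 200/441 200/457 1600/201537 -89800/201537 2 -8 S
final 2 -7 W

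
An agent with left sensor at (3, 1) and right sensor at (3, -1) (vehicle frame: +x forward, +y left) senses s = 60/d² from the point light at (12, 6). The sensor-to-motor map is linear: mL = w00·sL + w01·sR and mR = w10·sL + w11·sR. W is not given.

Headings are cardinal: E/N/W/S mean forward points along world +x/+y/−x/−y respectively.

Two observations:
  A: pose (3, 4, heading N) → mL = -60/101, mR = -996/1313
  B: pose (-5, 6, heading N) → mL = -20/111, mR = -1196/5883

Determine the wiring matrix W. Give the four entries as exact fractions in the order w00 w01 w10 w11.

-1 0 -1/2 -1/2

obs A: pose=(3,4,N) → sL=60/101, sR=12/13, mL=-60/101, mR=-996/1313
obs B: pose=(-5,6,N) → sL=20/111, sR=12/53, mL=-20/111, mR=-1196/5883
sensor matrix S = [[60/101, 12/13], [20/111, 12/53]]; det S = -81920/2574793
solve [mL_A; mL_B] = S·[w00; w01] and [mR_A; mR_B] = S·[w10; w11]:
  w00 = -1, w01 = 0, w10 = -1/2, w11 = -1/2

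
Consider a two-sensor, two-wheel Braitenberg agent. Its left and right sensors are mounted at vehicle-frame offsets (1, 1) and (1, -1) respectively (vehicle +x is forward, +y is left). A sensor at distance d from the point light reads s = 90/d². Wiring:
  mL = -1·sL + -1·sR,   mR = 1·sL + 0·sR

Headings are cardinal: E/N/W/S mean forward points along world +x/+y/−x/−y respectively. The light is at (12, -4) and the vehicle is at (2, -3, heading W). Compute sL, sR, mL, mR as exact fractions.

left sensor world pos  = (1, -4); dL² = 121
right sensor world pos = (1, -2); dR² = 125
sL = 90/121 = 90/121
sR = 90/125 = 18/25
mL = -1·sL + -1·sR = -4428/3025
mR = 1·sL + 0·sR = 90/121

90/121 18/25 -4428/3025 90/121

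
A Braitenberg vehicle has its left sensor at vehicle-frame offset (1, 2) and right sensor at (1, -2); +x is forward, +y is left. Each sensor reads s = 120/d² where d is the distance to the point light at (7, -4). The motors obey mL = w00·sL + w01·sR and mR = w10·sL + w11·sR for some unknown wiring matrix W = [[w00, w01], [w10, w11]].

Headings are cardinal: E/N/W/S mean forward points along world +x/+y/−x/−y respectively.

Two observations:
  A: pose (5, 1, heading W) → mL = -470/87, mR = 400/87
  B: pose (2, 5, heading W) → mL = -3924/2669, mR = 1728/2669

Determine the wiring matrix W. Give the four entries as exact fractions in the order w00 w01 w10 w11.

obs A: pose=(5,1,W) → sL=20/3, sR=60/29, mL=-470/87, mR=400/87
obs B: pose=(2,5,W) → sL=24/17, sR=120/157, mL=-3924/2669, mR=1728/2669
sensor matrix S = [[20/3, 60/29], [24/17, 120/157]]; det S = 168320/77401
solve [mL_A; mL_B] = S·[w00; w01] and [mR_A; mR_B] = S·[w10; w11]:
  w00 = -1/2, w01 = -1, w10 = 1, w11 = -1

-1/2 -1 1 -1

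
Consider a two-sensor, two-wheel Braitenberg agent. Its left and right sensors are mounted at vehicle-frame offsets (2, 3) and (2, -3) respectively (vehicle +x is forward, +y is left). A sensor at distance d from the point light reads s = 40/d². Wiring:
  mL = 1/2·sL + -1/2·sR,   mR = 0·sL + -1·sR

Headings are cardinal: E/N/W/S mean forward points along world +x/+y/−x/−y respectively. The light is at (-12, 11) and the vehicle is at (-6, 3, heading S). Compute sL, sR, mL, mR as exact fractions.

40/181 40/109 -1440/19729 -40/109

left sensor world pos  = (-3, 1); dL² = 181
right sensor world pos = (-9, 1); dR² = 109
sL = 40/181 = 40/181
sR = 40/109 = 40/109
mL = 1/2·sL + -1/2·sR = -1440/19729
mR = 0·sL + -1·sR = -40/109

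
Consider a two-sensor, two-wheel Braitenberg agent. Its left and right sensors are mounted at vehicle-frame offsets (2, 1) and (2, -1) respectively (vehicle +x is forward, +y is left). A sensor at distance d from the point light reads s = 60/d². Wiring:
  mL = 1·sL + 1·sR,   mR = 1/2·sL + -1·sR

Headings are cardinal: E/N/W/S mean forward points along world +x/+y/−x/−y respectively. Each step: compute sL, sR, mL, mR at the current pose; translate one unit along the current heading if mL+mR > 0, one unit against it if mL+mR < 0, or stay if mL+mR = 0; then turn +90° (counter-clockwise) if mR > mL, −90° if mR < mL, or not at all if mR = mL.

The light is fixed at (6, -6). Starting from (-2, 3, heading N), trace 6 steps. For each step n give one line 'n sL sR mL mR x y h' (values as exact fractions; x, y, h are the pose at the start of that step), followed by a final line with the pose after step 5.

0 30/101 6/17 1116/1717 -351/1717 -2 3 N
1 60/157 20/39 5480/6123 -1970/6123 -2 4 E
2 3/5 15/32 171/160 -27/160 -1 4 S
3 12/29 60/181 3912/5249 -654/5249 -1 3 W
4 30/101 6/17 1116/1717 -351/1717 -2 3 N
5 60/157 20/39 5480/6123 -1970/6123 -2 4 E
final -1 4 S

n=0: pose=(-2,3,N); sL=30/101, sR=6/17; mL=1116/1717, mR=-351/1717; mL+mR=45/101 → advance +1; mR−mL=-1467/1717 → turn -1·90°
n=1: pose=(-2,4,E); sL=60/157, sR=20/39; mL=5480/6123, mR=-1970/6123; mL+mR=90/157 → advance +1; mR−mL=-7450/6123 → turn -1·90°
n=2: pose=(-1,4,S); sL=3/5, sR=15/32; mL=171/160, mR=-27/160; mL+mR=9/10 → advance +1; mR−mL=-99/80 → turn -1·90°
n=3: pose=(-1,3,W); sL=12/29, sR=60/181; mL=3912/5249, mR=-654/5249; mL+mR=18/29 → advance +1; mR−mL=-4566/5249 → turn -1·90°
n=4: pose=(-2,3,N); sL=30/101, sR=6/17; mL=1116/1717, mR=-351/1717; mL+mR=45/101 → advance +1; mR−mL=-1467/1717 → turn -1·90°
n=5: pose=(-2,4,E); sL=60/157, sR=20/39; mL=5480/6123, mR=-1970/6123; mL+mR=90/157 → advance +1; mR−mL=-7450/6123 → turn -1·90°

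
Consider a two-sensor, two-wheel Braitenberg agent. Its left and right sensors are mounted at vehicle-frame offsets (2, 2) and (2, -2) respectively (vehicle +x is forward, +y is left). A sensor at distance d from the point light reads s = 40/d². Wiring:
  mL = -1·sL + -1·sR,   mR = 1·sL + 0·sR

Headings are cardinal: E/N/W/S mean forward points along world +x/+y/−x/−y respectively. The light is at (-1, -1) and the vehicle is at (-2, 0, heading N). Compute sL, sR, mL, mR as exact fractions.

20/9 4 -56/9 20/9

left sensor world pos  = (-4, 2); dL² = 18
right sensor world pos = (0, 2); dR² = 10
sL = 40/18 = 20/9
sR = 40/10 = 4
mL = -1·sL + -1·sR = -56/9
mR = 1·sL + 0·sR = 20/9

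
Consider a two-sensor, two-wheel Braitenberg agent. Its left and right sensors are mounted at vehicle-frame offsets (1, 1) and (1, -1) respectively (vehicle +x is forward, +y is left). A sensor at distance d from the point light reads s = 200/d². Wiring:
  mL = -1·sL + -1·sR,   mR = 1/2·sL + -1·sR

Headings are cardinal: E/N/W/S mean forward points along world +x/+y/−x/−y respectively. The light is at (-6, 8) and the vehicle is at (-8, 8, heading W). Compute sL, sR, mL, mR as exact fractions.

left sensor world pos  = (-9, 7); dL² = 10
right sensor world pos = (-9, 9); dR² = 10
sL = 200/10 = 20
sR = 200/10 = 20
mL = -1·sL + -1·sR = -40
mR = 1/2·sL + -1·sR = -10

20 20 -40 -10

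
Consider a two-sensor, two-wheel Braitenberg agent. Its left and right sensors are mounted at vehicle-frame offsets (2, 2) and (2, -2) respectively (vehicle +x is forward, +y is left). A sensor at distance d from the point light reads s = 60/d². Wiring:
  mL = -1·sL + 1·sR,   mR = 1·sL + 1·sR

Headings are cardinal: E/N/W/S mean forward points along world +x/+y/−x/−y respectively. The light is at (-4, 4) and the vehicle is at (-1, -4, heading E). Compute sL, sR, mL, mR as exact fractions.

left sensor world pos  = (1, -2); dL² = 61
right sensor world pos = (1, -6); dR² = 125
sL = 60/61 = 60/61
sR = 60/125 = 12/25
mL = -1·sL + 1·sR = -768/1525
mR = 1·sL + 1·sR = 2232/1525

60/61 12/25 -768/1525 2232/1525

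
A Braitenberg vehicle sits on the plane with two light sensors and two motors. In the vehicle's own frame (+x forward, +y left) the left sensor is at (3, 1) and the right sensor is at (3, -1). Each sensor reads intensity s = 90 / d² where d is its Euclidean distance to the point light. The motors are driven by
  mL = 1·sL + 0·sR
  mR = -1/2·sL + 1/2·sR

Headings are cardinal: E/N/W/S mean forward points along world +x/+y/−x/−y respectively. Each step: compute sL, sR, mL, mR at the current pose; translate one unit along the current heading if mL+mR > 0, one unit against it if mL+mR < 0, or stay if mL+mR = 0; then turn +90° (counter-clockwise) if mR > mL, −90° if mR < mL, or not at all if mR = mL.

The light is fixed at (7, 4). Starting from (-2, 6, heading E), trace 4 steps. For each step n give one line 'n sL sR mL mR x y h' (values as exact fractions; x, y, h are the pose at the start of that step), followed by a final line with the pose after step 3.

n=0: pose=(-2,6,E); sL=2, sR=90/37; mL=2, mR=8/37; mL+mR=82/37 → advance +1; mR−mL=-66/37 → turn -1·90°
n=1: pose=(-1,6,S); sL=9/5, sR=45/41; mL=9/5, mR=-72/205; mL+mR=297/205 → advance +1; mR−mL=-441/205 → turn -1·90°
n=2: pose=(-1,5,W); sL=90/121, sR=18/25; mL=90/121, mR=-36/3025; mL+mR=2214/3025 → advance +1; mR−mL=-2286/3025 → turn -1·90°
n=3: pose=(-2,5,N); sL=45/58, sR=9/8; mL=45/58, mR=81/464; mL+mR=441/464 → advance +1; mR−mL=-279/464 → turn -1·90°

0 2 90/37 2 8/37 -2 6 E
1 9/5 45/41 9/5 -72/205 -1 6 S
2 90/121 18/25 90/121 -36/3025 -1 5 W
3 45/58 9/8 45/58 81/464 -2 5 N
final -2 6 E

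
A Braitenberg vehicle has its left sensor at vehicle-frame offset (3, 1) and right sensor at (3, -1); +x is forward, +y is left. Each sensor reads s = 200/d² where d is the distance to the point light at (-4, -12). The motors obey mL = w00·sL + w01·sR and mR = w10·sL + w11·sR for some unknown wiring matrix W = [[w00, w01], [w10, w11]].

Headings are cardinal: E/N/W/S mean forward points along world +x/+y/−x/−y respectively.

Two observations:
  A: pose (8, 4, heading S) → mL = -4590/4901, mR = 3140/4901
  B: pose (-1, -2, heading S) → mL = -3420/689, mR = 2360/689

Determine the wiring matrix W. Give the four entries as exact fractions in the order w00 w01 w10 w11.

obs A: pose=(8,4,S) → sL=100/169, sR=20/29, mL=-4590/4901, mR=3140/4901
obs B: pose=(-1,-2,S) → sL=40/13, sR=200/53, mL=-3420/689, mR=2360/689
sensor matrix S = [[100/169, 20/29], [40/13, 200/53]]; det S = 28800/259753
solve [mL_A; mL_B] = S·[w00; w01] and [mR_A; mR_B] = S·[w10; w11]:
  w00 = -1, w01 = -1/2, w10 = 1/2, w11 = 1/2

-1 -1/2 1/2 1/2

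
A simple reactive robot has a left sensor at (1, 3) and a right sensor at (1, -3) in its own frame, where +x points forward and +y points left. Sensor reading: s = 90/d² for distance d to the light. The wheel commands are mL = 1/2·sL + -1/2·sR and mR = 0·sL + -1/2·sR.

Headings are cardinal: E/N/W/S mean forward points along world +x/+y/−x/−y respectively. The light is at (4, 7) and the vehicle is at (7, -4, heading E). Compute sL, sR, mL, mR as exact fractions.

left sensor world pos  = (8, -1); dL² = 80
right sensor world pos = (8, -7); dR² = 212
sL = 90/80 = 9/8
sR = 90/212 = 45/106
mL = 1/2·sL + -1/2·sR = 297/848
mR = 0·sL + -1/2·sR = -45/212

9/8 45/106 297/848 -45/212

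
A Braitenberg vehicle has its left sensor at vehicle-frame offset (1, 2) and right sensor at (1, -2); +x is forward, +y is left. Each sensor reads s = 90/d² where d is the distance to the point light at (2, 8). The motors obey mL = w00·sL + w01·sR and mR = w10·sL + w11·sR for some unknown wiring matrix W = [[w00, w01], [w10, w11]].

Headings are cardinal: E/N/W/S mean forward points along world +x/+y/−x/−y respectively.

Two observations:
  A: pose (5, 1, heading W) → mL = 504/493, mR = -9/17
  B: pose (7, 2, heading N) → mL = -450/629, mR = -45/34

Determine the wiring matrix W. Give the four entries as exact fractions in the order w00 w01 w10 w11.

obs A: pose=(5,1,W) → sL=18/17, sR=90/29, mL=504/493, mR=-9/17
obs B: pose=(7,2,N) → sL=45/17, sR=45/37, mL=-450/629, mR=-45/34
sensor matrix S = [[18/17, 90/29], [45/17, 45/37]]; det S = -126360/18241
solve [mL_A; mL_B] = S·[w00; w01] and [mR_A; mR_B] = S·[w10; w11]:
  w00 = -1/2, w01 = 1/2, w10 = -1/2, w11 = 0

-1/2 1/2 -1/2 0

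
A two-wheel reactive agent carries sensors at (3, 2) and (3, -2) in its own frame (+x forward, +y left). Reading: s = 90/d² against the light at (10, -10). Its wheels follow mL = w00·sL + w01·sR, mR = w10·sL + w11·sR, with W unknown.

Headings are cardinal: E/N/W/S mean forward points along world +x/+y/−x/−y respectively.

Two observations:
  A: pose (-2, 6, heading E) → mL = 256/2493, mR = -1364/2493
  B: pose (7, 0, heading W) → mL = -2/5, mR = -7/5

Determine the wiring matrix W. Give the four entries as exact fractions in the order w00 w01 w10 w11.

-1 1 -1 -1

obs A: pose=(-2,6,E) → sL=2/9, sR=90/277, mL=256/2493, mR=-1364/2493
obs B: pose=(7,0,W) → sL=9/10, sR=1/2, mL=-2/5, mR=-7/5
sensor matrix S = [[2/9, 90/277], [9/10, 1/2]]; det S = -452/2493
solve [mL_A; mL_B] = S·[w00; w01] and [mR_A; mR_B] = S·[w10; w11]:
  w00 = -1, w01 = 1, w10 = -1, w11 = -1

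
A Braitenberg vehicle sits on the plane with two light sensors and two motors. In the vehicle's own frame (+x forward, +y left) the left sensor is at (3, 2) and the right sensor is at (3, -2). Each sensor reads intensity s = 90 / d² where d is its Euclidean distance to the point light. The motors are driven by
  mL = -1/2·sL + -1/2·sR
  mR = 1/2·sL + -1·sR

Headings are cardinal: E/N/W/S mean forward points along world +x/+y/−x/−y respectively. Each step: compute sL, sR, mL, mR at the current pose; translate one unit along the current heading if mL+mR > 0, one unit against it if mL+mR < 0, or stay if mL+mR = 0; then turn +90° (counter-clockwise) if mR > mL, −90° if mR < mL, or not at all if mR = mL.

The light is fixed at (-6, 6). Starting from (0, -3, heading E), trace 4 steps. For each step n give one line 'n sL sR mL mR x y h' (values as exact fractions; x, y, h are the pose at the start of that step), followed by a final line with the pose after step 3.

n=0: pose=(0,-3,E); sL=9/13, sR=45/101; mL=-747/1313, mR=-261/2626; mL+mR=-135/202 → advance -1; mR−mL=1233/2626 → turn +1·90°
n=1: pose=(-1,-3,N); sL=2, sR=18/17; mL=-26/17, mR=-1/17; mL+mR=-27/17 → advance -1; mR−mL=25/17 → turn +1·90°
n=2: pose=(-1,-4,W); sL=45/74, sR=45/34; mL=-1215/1258, mR=-2565/2516; mL+mR=-135/68 → advance -1; mR−mL=-135/2516 → turn -1·90°
n=3: pose=(0,-4,N); sL=18/13, sR=90/113; mL=-1602/1469, mR=-153/1469; mL+mR=-135/113 → advance -1; mR−mL=1449/1469 → turn +1·90°

0 9/13 45/101 -747/1313 -261/2626 0 -3 E
1 2 18/17 -26/17 -1/17 -1 -3 N
2 45/74 45/34 -1215/1258 -2565/2516 -1 -4 W
3 18/13 90/113 -1602/1469 -153/1469 0 -4 N
final 0 -5 W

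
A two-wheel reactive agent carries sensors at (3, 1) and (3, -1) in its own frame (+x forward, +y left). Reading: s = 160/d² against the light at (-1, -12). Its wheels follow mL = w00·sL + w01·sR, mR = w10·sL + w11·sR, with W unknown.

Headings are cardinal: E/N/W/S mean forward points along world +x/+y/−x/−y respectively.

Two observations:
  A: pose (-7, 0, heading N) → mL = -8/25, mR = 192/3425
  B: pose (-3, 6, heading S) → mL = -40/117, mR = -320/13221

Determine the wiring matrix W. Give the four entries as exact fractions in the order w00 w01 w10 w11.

obs A: pose=(-7,0,N) → sL=80/137, sR=16/25, mL=-8/25, mR=192/3425
obs B: pose=(-3,6,S) → sL=80/113, sR=80/117, mL=-40/117, mR=-320/13221
sensor matrix S = [[80/137, 16/25], [80/113, 80/117]]; det S = -487424/9056385
solve [mL_A; mL_B] = S·[w00; w01] and [mR_A; mR_B] = S·[w10; w11]:
  w00 = 0, w01 = -1/2, w10 = -1, w11 = 1

0 -1/2 -1 1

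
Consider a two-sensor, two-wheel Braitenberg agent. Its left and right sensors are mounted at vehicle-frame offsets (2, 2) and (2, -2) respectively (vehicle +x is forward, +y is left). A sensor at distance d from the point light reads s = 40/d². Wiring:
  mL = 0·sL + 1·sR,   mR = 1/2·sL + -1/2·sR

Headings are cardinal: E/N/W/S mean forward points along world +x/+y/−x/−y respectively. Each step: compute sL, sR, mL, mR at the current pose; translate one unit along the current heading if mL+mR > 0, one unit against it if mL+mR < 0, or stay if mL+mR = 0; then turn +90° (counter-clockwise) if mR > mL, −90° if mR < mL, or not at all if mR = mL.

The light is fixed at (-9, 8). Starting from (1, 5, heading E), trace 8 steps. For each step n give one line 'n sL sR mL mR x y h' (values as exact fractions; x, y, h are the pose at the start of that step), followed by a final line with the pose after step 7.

0 8/29 40/169 40/169 96/4901 1 5 E
1 20/97 20/53 20/53 -440/5141 2 5 S
2 40/117 8/17 8/17 -128/1989 2 4 W
3 10/17 10/37 10/37 100/629 1 4 N
4 8/29 40/169 40/169 96/4901 1 5 E
5 20/97 20/53 20/53 -440/5141 2 5 S
6 40/117 8/17 8/17 -128/1989 2 4 W
7 10/17 10/37 10/37 100/629 1 4 N
final 1 5 E

n=0: pose=(1,5,E); sL=8/29, sR=40/169; mL=40/169, mR=96/4901; mL+mR=1256/4901 → advance +1; mR−mL=-1064/4901 → turn -1·90°
n=1: pose=(2,5,S); sL=20/97, sR=20/53; mL=20/53, mR=-440/5141; mL+mR=1500/5141 → advance +1; mR−mL=-2380/5141 → turn -1·90°
n=2: pose=(2,4,W); sL=40/117, sR=8/17; mL=8/17, mR=-128/1989; mL+mR=808/1989 → advance +1; mR−mL=-1064/1989 → turn -1·90°
n=3: pose=(1,4,N); sL=10/17, sR=10/37; mL=10/37, mR=100/629; mL+mR=270/629 → advance +1; mR−mL=-70/629 → turn -1·90°
n=4: pose=(1,5,E); sL=8/29, sR=40/169; mL=40/169, mR=96/4901; mL+mR=1256/4901 → advance +1; mR−mL=-1064/4901 → turn -1·90°
n=5: pose=(2,5,S); sL=20/97, sR=20/53; mL=20/53, mR=-440/5141; mL+mR=1500/5141 → advance +1; mR−mL=-2380/5141 → turn -1·90°
n=6: pose=(2,4,W); sL=40/117, sR=8/17; mL=8/17, mR=-128/1989; mL+mR=808/1989 → advance +1; mR−mL=-1064/1989 → turn -1·90°
n=7: pose=(1,4,N); sL=10/17, sR=10/37; mL=10/37, mR=100/629; mL+mR=270/629 → advance +1; mR−mL=-70/629 → turn -1·90°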